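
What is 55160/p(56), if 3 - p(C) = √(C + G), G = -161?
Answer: 27580/19 + 27580*I*√105/57 ≈ 1451.6 + 4958.1*I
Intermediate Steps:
p(C) = 3 - √(-161 + C) (p(C) = 3 - √(C - 161) = 3 - √(-161 + C))
55160/p(56) = 55160/(3 - √(-161 + 56)) = 55160/(3 - √(-105)) = 55160/(3 - I*√105)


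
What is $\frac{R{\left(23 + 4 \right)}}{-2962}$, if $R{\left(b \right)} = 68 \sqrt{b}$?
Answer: $- \frac{102 \sqrt{3}}{1481} \approx -0.11929$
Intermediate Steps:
$\frac{R{\left(23 + 4 \right)}}{-2962} = \frac{68 \sqrt{23 + 4}}{-2962} = 68 \sqrt{27} \left(- \frac{1}{2962}\right) = 68 \cdot 3 \sqrt{3} \left(- \frac{1}{2962}\right) = 204 \sqrt{3} \left(- \frac{1}{2962}\right) = - \frac{102 \sqrt{3}}{1481}$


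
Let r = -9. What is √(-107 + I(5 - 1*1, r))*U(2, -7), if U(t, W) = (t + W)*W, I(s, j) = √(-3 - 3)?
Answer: 35*√(-107 + I*√6) ≈ 4.1437 + 362.07*I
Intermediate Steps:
I(s, j) = I*√6 (I(s, j) = √(-6) = I*√6)
U(t, W) = W*(W + t) (U(t, W) = (W + t)*W = W*(W + t))
√(-107 + I(5 - 1*1, r))*U(2, -7) = √(-107 + I*√6)*(-7*(-7 + 2)) = √(-107 + I*√6)*(-7*(-5)) = √(-107 + I*√6)*35 = 35*√(-107 + I*√6)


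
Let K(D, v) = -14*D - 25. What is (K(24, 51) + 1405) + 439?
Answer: 1483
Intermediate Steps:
K(D, v) = -25 - 14*D
(K(24, 51) + 1405) + 439 = ((-25 - 14*24) + 1405) + 439 = ((-25 - 336) + 1405) + 439 = (-361 + 1405) + 439 = 1044 + 439 = 1483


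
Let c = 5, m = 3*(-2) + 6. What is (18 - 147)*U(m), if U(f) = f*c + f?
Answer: 0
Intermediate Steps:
m = 0 (m = -6 + 6 = 0)
U(f) = 6*f (U(f) = f*5 + f = 5*f + f = 6*f)
(18 - 147)*U(m) = (18 - 147)*(6*0) = -129*0 = 0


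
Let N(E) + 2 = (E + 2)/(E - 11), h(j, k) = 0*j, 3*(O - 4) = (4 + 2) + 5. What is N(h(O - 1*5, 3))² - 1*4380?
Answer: -529404/121 ≈ -4375.2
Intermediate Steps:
O = 23/3 (O = 4 + ((4 + 2) + 5)/3 = 4 + (6 + 5)/3 = 4 + (⅓)*11 = 4 + 11/3 = 23/3 ≈ 7.6667)
h(j, k) = 0
N(E) = -2 + (2 + E)/(-11 + E) (N(E) = -2 + (E + 2)/(E - 11) = -2 + (2 + E)/(-11 + E))
N(h(O - 1*5, 3))² - 1*4380 = ((24 - 1*0)/(-11 + 0))² - 1*4380 = ((24 + 0)/(-11))² - 4380 = (-1/11*24)² - 4380 = (-24/11)² - 4380 = 576/121 - 4380 = -529404/121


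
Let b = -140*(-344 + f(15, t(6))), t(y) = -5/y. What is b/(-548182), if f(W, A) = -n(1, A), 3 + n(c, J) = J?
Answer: -71435/822273 ≈ -0.086875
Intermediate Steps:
n(c, J) = -3 + J
f(W, A) = 3 - A (f(W, A) = -(-3 + A) = 3 - A)
b = 142870/3 (b = -140*(-344 + (3 - (-5)/6)) = -140*(-344 + (3 - 1*(-⅚))) = -140*(-344 + (3 + ⅚)) = -140*(-344 + 23/6) = -140*(-2041/6) = 142870/3 ≈ 47623.)
b/(-548182) = (142870/3)/(-548182) = (142870/3)*(-1/548182) = -71435/822273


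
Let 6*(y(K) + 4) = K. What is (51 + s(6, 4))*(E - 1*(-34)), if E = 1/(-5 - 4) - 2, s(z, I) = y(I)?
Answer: 41041/27 ≈ 1520.0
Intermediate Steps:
y(K) = -4 + K/6
s(z, I) = -4 + I/6
E = -19/9 (E = 1/(-9) - 2 = 1*(-1/9) - 2 = -1/9 - 2 = -19/9 ≈ -2.1111)
(51 + s(6, 4))*(E - 1*(-34)) = (51 + (-4 + (1/6)*4))*(-19/9 - 1*(-34)) = (51 + (-4 + 2/3))*(-19/9 + 34) = (51 - 10/3)*(287/9) = (143/3)*(287/9) = 41041/27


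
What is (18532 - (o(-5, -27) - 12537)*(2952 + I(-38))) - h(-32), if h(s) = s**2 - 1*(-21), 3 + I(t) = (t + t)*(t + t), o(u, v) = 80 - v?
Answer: 108469237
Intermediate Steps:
I(t) = -3 + 4*t**2 (I(t) = -3 + (t + t)*(t + t) = -3 + (2*t)*(2*t) = -3 + 4*t**2)
h(s) = 21 + s**2 (h(s) = s**2 + 21 = 21 + s**2)
(18532 - (o(-5, -27) - 12537)*(2952 + I(-38))) - h(-32) = (18532 - ((80 - 1*(-27)) - 12537)*(2952 + (-3 + 4*(-38)**2))) - (21 + (-32)**2) = (18532 - ((80 + 27) - 12537)*(2952 + (-3 + 4*1444))) - (21 + 1024) = (18532 - (107 - 12537)*(2952 + (-3 + 5776))) - 1*1045 = (18532 - (-12430)*(2952 + 5773)) - 1045 = (18532 - (-12430)*8725) - 1045 = (18532 - 1*(-108451750)) - 1045 = (18532 + 108451750) - 1045 = 108470282 - 1045 = 108469237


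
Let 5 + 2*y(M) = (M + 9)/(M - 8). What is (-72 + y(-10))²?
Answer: 7187761/1296 ≈ 5546.1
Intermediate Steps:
y(M) = -5/2 + (9 + M)/(2*(-8 + M)) (y(M) = -5/2 + ((M + 9)/(M - 8))/2 = -5/2 + ((9 + M)/(-8 + M))/2 = -5/2 + (9 + M)/(2*(-8 + M)))
(-72 + y(-10))² = (-72 + (49 - 4*(-10))/(2*(-8 - 10)))² = (-72 + (½)*(49 + 40)/(-18))² = (-72 + (½)*(-1/18)*89)² = (-72 - 89/36)² = (-2681/36)² = 7187761/1296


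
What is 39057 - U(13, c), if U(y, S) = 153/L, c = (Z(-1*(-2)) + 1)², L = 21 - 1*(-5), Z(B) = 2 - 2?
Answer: 1015329/26 ≈ 39051.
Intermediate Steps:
Z(B) = 0
L = 26 (L = 21 + 5 = 26)
c = 1 (c = (0 + 1)² = 1² = 1)
U(y, S) = 153/26
39057 - U(13, c) = 39057 - 1*153/26 = 39057 - 153/26 = 1015329/26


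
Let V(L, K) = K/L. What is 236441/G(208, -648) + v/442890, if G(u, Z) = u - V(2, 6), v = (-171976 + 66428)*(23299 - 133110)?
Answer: 248073529723/9079245 ≈ 27323.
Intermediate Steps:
v = 11590331428 (v = -105548*(-109811) = 11590331428)
G(u, Z) = -3 + u (G(u, Z) = u - 6/2 = u - 1*3 = u - 3 = -3 + u)
236441/G(208, -648) + v/442890 = 236441/(-3 + 208) + 11590331428/442890 = 236441/205 + 11590331428*(1/442890) = 236441*(1/205) + 5795165714/221445 = 236441/205 + 5795165714/221445 = 248073529723/9079245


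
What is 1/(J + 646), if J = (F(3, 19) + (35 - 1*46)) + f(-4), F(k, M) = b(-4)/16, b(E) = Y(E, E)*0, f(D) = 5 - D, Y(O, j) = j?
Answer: 1/644 ≈ 0.0015528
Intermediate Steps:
b(E) = 0 (b(E) = E*0 = 0)
F(k, M) = 0 (F(k, M) = 0/16 = 0*(1/16) = 0)
J = -2 (J = (0 + (35 - 1*46)) + (5 - 1*(-4)) = (0 + (35 - 46)) + (5 + 4) = (0 - 11) + 9 = -11 + 9 = -2)
1/(J + 646) = 1/(-2 + 646) = 1/644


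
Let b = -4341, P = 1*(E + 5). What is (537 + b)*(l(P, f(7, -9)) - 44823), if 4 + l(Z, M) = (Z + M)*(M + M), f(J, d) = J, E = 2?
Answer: 169776324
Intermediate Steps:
P = 7 (P = 1*(2 + 5) = 1*7 = 7)
l(Z, M) = -4 + 2*M*(M + Z) (l(Z, M) = -4 + (Z + M)*(M + M) = -4 + (M + Z)*(2*M) = -4 + 2*M*(M + Z))
(537 + b)*(l(P, f(7, -9)) - 44823) = (537 - 4341)*((-4 + 2*7**2 + 2*7*7) - 44823) = -3804*((-4 + 2*49 + 98) - 44823) = -3804*((-4 + 98 + 98) - 44823) = -3804*(192 - 44823) = -3804*(-44631) = 169776324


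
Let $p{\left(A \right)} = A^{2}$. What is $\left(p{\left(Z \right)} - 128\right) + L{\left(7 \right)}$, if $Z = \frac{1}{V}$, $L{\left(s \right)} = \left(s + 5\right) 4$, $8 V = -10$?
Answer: $- \frac{1984}{25} \approx -79.36$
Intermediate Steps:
$V = - \frac{5}{4}$ ($V = \frac{1}{8} \left(-10\right) = - \frac{5}{4} \approx -1.25$)
$L{\left(s \right)} = 20 + 4 s$ ($L{\left(s \right)} = \left(5 + s\right) 4 = 20 + 4 s$)
$Z = - \frac{4}{5}$ ($Z = \frac{1}{- \frac{5}{4}} = - \frac{4}{5} \approx -0.8$)
$\left(p{\left(Z \right)} - 128\right) + L{\left(7 \right)} = \left(\left(- \frac{4}{5}\right)^{2} - 128\right) + \left(20 + 4 \cdot 7\right) = \left(\frac{16}{25} - 128\right) + \left(20 + 28\right) = - \frac{3184}{25} + 48 = - \frac{1984}{25}$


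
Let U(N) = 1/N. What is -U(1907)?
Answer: -1/1907 ≈ -0.00052438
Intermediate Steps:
-U(1907) = -1/1907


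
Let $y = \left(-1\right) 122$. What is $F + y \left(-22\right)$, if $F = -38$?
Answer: $2646$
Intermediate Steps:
$y = -122$
$F + y \left(-22\right) = -38 - -2684 = -38 + 2684 = 2646$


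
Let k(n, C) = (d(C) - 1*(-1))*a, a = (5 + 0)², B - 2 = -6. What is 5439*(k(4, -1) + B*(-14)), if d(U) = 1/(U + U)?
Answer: 745143/2 ≈ 3.7257e+5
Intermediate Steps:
B = -4 (B = 2 - 6 = -4)
d(U) = 1/(2*U)
a = 25 (a = 5² = 25)
k(n, C) = 25 + 25/(2*C) (k(n, C) = (1/(2*C) - 1*(-1))*25 = (1/(2*C) + 1)*25 = (1 + 1/(2*C))*25 = 25 + 25/(2*C))
5439*(k(4, -1) + B*(-14)) = 5439*((25 + (25/2)/(-1)) - 4*(-14)) = 5439*((25 + (25/2)*(-1)) + 56) = 5439*((25 - 25/2) + 56) = 5439*(25/2 + 56) = 5439*(137/2) = 745143/2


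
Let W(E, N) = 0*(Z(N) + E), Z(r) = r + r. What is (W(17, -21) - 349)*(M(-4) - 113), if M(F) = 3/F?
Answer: 158795/4 ≈ 39699.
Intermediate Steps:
Z(r) = 2*r
W(E, N) = 0 (W(E, N) = 0*(2*N + E) = 0*(E + 2*N) = 0)
(W(17, -21) - 349)*(M(-4) - 113) = (0 - 349)*(3/(-4) - 113) = -349*(3*(-¼) - 113) = -349*(-¾ - 113) = -349*(-455/4) = 158795/4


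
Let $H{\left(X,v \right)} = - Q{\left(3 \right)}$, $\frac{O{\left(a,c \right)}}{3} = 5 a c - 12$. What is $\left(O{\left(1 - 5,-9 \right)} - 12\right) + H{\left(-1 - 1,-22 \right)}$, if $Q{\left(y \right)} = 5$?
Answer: $487$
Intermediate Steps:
$O{\left(a,c \right)} = -36 + 15 a c$ ($O{\left(a,c \right)} = 3 \left(5 a c - 12\right) = 3 \left(-12 + 5 a c\right) = -36 + 15 a c$)
$H{\left(X,v \right)} = -5$ ($H{\left(X,v \right)} = \left(-1\right) 5 = -5$)
$\left(O{\left(1 - 5,-9 \right)} - 12\right) + H{\left(-1 - 1,-22 \right)} = \left(\left(-36 + 15 \left(1 - 5\right) \left(-9\right)\right) - 12\right) - 5 = \left(\left(-36 + 15 \left(-4\right) \left(-9\right)\right) - 12\right) - 5 = \left(\left(-36 + 540\right) - 12\right) - 5 = \left(504 - 12\right) - 5 = 492 - 5 = 487$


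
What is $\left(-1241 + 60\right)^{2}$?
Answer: $1394761$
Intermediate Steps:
$\left(-1241 + 60\right)^{2} = \left(-1181\right)^{2} = 1394761$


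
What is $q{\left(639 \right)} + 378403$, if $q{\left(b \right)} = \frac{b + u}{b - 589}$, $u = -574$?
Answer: $\frac{3784043}{10} \approx 3.784 \cdot 10^{5}$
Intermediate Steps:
$q{\left(b \right)} = \frac{-574 + b}{-589 + b}$ ($q{\left(b \right)} = \frac{b - 574}{b - 589} = \frac{-574 + b}{-589 + b}$)
$q{\left(639 \right)} + 378403 = \frac{-574 + 639}{-589 + 639} + 378403 = \frac{1}{50} \cdot 65 + 378403 = \frac{13}{10} + 378403 = \frac{3784043}{10}$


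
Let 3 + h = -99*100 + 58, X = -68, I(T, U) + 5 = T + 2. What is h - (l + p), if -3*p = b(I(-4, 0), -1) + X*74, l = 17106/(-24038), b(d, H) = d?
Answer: -415519247/36057 ≈ -11524.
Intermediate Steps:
I(T, U) = -3 + T (I(T, U) = -5 + (T + 2) = -5 + (2 + T) = -3 + T)
l = -8553/12019 (l = 17106*(-1/24038) = -8553/12019 ≈ -0.71162)
h = -9845 (h = -3 + (-99*100 + 58) = -3 + (-9900 + 58) = -3 - 9842 = -9845)
p = 5039/3 (p = -((-3 - 4) - 68*74)/3 = -(-7 - 5032)/3 = -⅓*(-5039) = 5039/3 ≈ 1679.7)
h - (l + p) = -9845 - (-8553/12019 + 5039/3) = -9845 - 1*60538082/36057 = -9845 - 60538082/36057 = -415519247/36057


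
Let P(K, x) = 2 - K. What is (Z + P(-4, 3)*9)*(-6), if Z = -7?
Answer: -282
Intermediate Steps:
(Z + P(-4, 3)*9)*(-6) = (-7 + (2 - 1*(-4))*9)*(-6) = (-7 + (2 + 4)*9)*(-6) = (-7 + 6*9)*(-6) = (-7 + 54)*(-6) = 47*(-6) = -282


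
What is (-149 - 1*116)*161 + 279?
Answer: -42386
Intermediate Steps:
(-149 - 1*116)*161 + 279 = (-149 - 116)*161 + 279 = -265*161 + 279 = -42665 + 279 = -42386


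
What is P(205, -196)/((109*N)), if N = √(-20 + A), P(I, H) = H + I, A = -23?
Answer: -9*I*√43/4687 ≈ -0.012592*I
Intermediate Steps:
N = I*√43 (N = √(-20 - 23) = √(-43) = I*√43 ≈ 6.5574*I)
P(205, -196)/((109*N)) = (-196 + 205)/((109*(I*√43))) = 9/((109*I*√43)) = 9*(-I*√43/4687) = -9*I*√43/4687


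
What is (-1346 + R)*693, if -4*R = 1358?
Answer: -2336103/2 ≈ -1.1681e+6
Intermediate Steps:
R = -679/2 (R = -¼*1358 = -679/2 ≈ -339.50)
(-1346 + R)*693 = (-1346 - 679/2)*693 = -3371/2*693 = -2336103/2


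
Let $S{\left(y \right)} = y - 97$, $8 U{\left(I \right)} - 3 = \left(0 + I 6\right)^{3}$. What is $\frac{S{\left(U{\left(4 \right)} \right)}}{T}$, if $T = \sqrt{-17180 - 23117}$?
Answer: $- \frac{13051 i \sqrt{40297}}{322376} \approx - 8.1268 i$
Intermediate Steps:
$T = i \sqrt{40297}$ ($T = \sqrt{-17180 - 23117} = \sqrt{-40297} = i \sqrt{40297} \approx 200.74 i$)
$U{\left(I \right)} = \frac{3}{8} + 27 I^{3}$ ($U{\left(I \right)} = \frac{3}{8} + \frac{\left(0 + I 6\right)^{3}}{8} = \frac{3}{8} + \frac{\left(0 + 6 I\right)^{3}}{8} = \frac{3}{8} + \frac{\left(6 I\right)^{3}}{8} = \frac{3}{8} + \frac{216 I^{3}}{8} = \frac{3}{8} + 27 I^{3}$)
$S{\left(y \right)} = -97 + y$ ($S{\left(y \right)} = y - 97 = -97 + y$)
$\frac{S{\left(U{\left(4 \right)} \right)}}{T} = \frac{-97 + \left(\frac{3}{8} + 27 \cdot 4^{3}\right)}{i \sqrt{40297}} = \left(-97 + \left(\frac{3}{8} + 27 \cdot 64\right)\right) \left(- \frac{i \sqrt{40297}}{40297}\right) = \left(-97 + \left(\frac{3}{8} + 1728\right)\right) \left(- \frac{i \sqrt{40297}}{40297}\right) = \left(-97 + \frac{13827}{8}\right) \left(- \frac{i \sqrt{40297}}{40297}\right) = \frac{13051 \left(- \frac{i \sqrt{40297}}{40297}\right)}{8} = - \frac{13051 i \sqrt{40297}}{322376}$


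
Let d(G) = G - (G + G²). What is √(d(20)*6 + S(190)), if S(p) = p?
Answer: I*√2210 ≈ 47.011*I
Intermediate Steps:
d(G) = -G² (d(G) = G + (-G - G²) = -G²)
√(d(20)*6 + S(190)) = √(-1*20²*6 + 190) = √(-1*400*6 + 190) = √(-400*6 + 190) = √(-2400 + 190) = √(-2210) = I*√2210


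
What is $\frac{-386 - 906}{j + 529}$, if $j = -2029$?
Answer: $\frac{323}{375} \approx 0.86133$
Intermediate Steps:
$\frac{-386 - 906}{j + 529} = \frac{-386 - 906}{-2029 + 529} = - \frac{1292}{-1500} = \left(-1292\right) \left(- \frac{1}{1500}\right) = \frac{323}{375}$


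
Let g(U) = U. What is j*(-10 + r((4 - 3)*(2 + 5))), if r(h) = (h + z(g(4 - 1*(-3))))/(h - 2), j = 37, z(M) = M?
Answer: -1332/5 ≈ -266.40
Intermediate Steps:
r(h) = (7 + h)/(-2 + h) (r(h) = (h + (4 - 1*(-3)))/(h - 2) = (h + (4 + 3))/(-2 + h) = (h + 7)/(-2 + h) = (7 + h)/(-2 + h))
j*(-10 + r((4 - 3)*(2 + 5))) = 37*(-10 + (7 + (4 - 3)*(2 + 5))/(-2 + (4 - 3)*(2 + 5))) = 37*(-10 + (7 + 1*7)/(-2 + 1*7)) = 37*(-10 + (7 + 7)/(-2 + 7)) = 37*(-10 + 14/5) = 37*(-36/5) = -1332/5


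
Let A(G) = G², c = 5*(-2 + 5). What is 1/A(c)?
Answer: 1/225 ≈ 0.0044444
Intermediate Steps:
c = 15 (c = 5*3 = 15)
1/A(c) = 1/(15²) = 1/225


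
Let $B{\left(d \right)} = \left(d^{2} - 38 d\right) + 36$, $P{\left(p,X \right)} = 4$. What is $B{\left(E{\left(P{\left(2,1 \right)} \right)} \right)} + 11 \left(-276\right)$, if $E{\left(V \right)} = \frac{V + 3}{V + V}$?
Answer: $- \frac{194079}{64} \approx -3032.5$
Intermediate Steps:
$E{\left(V \right)} = \frac{3 + V}{2 V}$
$B{\left(d \right)} = 36 + d^{2} - 38 d$
$B{\left(E{\left(P{\left(2,1 \right)} \right)} \right)} + 11 \left(-276\right) = \left(36 + \left(\frac{3 + 4}{2 \cdot 4}\right)^{2} - 38 \frac{3 + 4}{2 \cdot 4}\right) + 11 \left(-276\right) = \left(36 + \left(\frac{1}{2} \cdot \frac{1}{4} \cdot 7\right)^{2} - 38 \cdot \frac{1}{2} \cdot \frac{1}{4} \cdot 7\right) - 3036 = \left(36 + \left(\frac{7}{8}\right)^{2} - \frac{133}{4}\right) - 3036 = \left(36 + \frac{49}{64} - \frac{133}{4}\right) - 3036 = \frac{225}{64} - 3036 = - \frac{194079}{64}$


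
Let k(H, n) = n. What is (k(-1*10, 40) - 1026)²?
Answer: 972196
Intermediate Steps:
(k(-1*10, 40) - 1026)² = (40 - 1026)² = (-986)² = 972196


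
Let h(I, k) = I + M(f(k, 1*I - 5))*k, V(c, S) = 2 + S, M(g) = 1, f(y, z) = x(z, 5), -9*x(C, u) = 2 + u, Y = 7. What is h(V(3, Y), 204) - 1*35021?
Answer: -34808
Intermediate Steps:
x(C, u) = -2/9 - u/9 (x(C, u) = -(2 + u)/9 = -2/9 - u/9)
f(y, z) = -7/9 (f(y, z) = -2/9 - ⅑*5 = -2/9 - 5/9 = -7/9)
h(I, k) = I + k (h(I, k) = I + 1*k = I + k)
h(V(3, Y), 204) - 1*35021 = ((2 + 7) + 204) - 1*35021 = (9 + 204) - 35021 = 213 - 35021 = -34808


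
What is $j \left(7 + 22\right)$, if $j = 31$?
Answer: $899$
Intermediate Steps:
$j \left(7 + 22\right) = 31 \left(7 + 22\right) = 31 \cdot 29 = 899$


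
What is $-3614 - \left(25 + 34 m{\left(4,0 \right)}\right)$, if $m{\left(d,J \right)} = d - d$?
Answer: $-3639$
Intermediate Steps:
$m{\left(d,J \right)} = 0$
$-3614 - \left(25 + 34 m{\left(4,0 \right)}\right) = -3614 - 25 = -3639$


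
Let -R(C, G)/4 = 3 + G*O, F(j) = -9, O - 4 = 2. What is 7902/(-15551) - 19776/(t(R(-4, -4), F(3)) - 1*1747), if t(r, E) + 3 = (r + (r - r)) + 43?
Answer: 98237210/8413091 ≈ 11.677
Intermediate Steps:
O = 6 (O = 4 + 2 = 6)
R(C, G) = -12 - 24*G (R(C, G) = -4*(3 + G*6) = -4*(3 + 6*G) = -12 - 24*G)
t(r, E) = 40 + r (t(r, E) = -3 + ((r + (r - r)) + 43) = -3 + ((r + 0) + 43) = -3 + (r + 43) = -3 + (43 + r) = 40 + r)
7902/(-15551) - 19776/(t(R(-4, -4), F(3)) - 1*1747) = 7902/(-15551) - 19776/((40 + (-12 - 24*(-4))) - 1*1747) = 7902*(-1/15551) - 19776/((40 + (-12 + 96)) - 1747) = -7902/15551 - 19776/((40 + 84) - 1747) = -7902/15551 - 19776/(124 - 1747) = -7902/15551 - 19776/(-1623) = -7902/15551 - 19776*(-1/1623) = -7902/15551 + 6592/541 = 98237210/8413091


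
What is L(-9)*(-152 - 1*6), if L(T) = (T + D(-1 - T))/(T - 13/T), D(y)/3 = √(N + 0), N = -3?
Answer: -6399/34 + 2133*I*√3/34 ≈ -188.21 + 108.66*I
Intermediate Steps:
D(y) = 3*I*√3 (D(y) = 3*√(-3 + 0) = 3*√(-3) = 3*(I*√3) = 3*I*√3)
L(T) = (T + 3*I*√3)/(T - 13/T)
L(-9)*(-152 - 1*6) = (-9*(-9 + 3*I*√3)/(-13 + (-9)²))*(-152 - 1*6) = (-9*(-9 + 3*I*√3)/(-13 + 81))*(-152 - 6) = -9*(-9 + 3*I*√3)/68*(-158) = -9*1/68*(-9 + 3*I*√3)*(-158) = (81/68 - 27*I*√3/68)*(-158) = -6399/34 + 2133*I*√3/34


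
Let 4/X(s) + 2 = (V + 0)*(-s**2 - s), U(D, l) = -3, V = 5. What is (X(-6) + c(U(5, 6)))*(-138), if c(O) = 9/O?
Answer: 7935/19 ≈ 417.63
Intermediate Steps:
X(s) = 4/(-2 - 5*s - 5*s**2) (X(s) = 4/(-2 + (5 + 0)*(-s**2 - s)) = 4/(-2 + 5*(-s - s**2)) = 4/(-2 + (-5*s - 5*s**2)) = 4/(-2 - 5*s - 5*s**2))
(X(-6) + c(U(5, 6)))*(-138) = (-4/(2 + 5*(-6) + 5*(-6)**2) + 9/(-3))*(-138) = (-4/(2 - 30 + 5*36) + 9*(-1/3))*(-138) = (-4/(2 - 30 + 180) - 3)*(-138) = (-4/152 - 3)*(-138) = (-4*1/152 - 3)*(-138) = (-1/38 - 3)*(-138) = -115/38*(-138) = 7935/19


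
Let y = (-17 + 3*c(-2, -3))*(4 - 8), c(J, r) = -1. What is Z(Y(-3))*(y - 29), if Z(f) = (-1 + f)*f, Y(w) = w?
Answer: 612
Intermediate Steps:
Z(f) = f*(-1 + f)
y = 80 (y = (-17 + 3*(-1))*(4 - 8) = (-17 - 3)*(-4) = -20*(-4) = 80)
Z(Y(-3))*(y - 29) = (-3*(-1 - 3))*(80 - 29) = -3*(-4)*51 = 12*51 = 612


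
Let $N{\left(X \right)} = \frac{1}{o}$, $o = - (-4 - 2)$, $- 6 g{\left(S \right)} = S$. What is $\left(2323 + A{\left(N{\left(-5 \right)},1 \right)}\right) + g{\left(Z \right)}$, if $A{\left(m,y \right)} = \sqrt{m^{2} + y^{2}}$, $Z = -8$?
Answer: $\frac{6973}{3} + \frac{\sqrt{37}}{6} \approx 2325.3$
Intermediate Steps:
$g{\left(S \right)} = - \frac{S}{6}$
$o = 6$ ($o = \left(-1\right) \left(-6\right) = 6$)
$N{\left(X \right)} = \frac{1}{6}$
$\left(2323 + A{\left(N{\left(-5 \right)},1 \right)}\right) + g{\left(Z \right)} = \left(2323 + \sqrt{\left(\frac{1}{6}\right)^{2} + 1^{2}}\right) - - \frac{4}{3} = \left(2323 + \sqrt{\frac{1}{36} + 1}\right) + \frac{4}{3} = \left(2323 + \sqrt{\frac{37}{36}}\right) + \frac{4}{3} = \left(2323 + \frac{\sqrt{37}}{6}\right) + \frac{4}{3} = \frac{6973}{3} + \frac{\sqrt{37}}{6}$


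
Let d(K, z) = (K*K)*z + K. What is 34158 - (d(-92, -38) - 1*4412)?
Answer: 360294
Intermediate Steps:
d(K, z) = K + z*K² (d(K, z) = K²*z + K = z*K² + K = K + z*K²)
34158 - (d(-92, -38) - 1*4412) = 34158 - (-92*(1 - 92*(-38)) - 1*4412) = 34158 - (-92*(1 + 3496) - 4412) = 34158 - (-92*3497 - 4412) = 34158 - (-321724 - 4412) = 34158 - 1*(-326136) = 34158 + 326136 = 360294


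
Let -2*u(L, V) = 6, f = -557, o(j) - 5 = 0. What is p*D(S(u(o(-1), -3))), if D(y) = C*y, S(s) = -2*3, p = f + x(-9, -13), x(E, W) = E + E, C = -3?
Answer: -10350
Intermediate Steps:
o(j) = 5 (o(j) = 5 + 0 = 5)
x(E, W) = 2*E
u(L, V) = -3 (u(L, V) = -1/2*6 = -3)
p = -575 (p = -557 + 2*(-9) = -557 - 18 = -575)
S(s) = -6
D(y) = -3*y
p*D(S(u(o(-1), -3))) = -(-1725)*(-6) = -575*18 = -10350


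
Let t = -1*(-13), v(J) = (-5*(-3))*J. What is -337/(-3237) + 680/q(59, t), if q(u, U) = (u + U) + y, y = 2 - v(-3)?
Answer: 131839/22659 ≈ 5.8184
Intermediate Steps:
v(J) = 15*J
y = 47 (y = 2 - 15*(-3) = 2 - 1*(-45) = 2 + 45 = 47)
t = 13
q(u, U) = 47 + U + u (q(u, U) = (u + U) + 47 = (U + u) + 47 = 47 + U + u)
-337/(-3237) + 680/q(59, t) = -337/(-3237) + 680/(47 + 13 + 59) = -337*(-1/3237) + 680/119 = 337/3237 + 680*(1/119) = 337/3237 + 40/7 = 131839/22659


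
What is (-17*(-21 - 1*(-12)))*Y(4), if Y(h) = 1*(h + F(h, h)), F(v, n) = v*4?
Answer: 3060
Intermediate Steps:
F(v, n) = 4*v
Y(h) = 5*h (Y(h) = 1*(h + 4*h) = 1*(5*h) = 5*h)
(-17*(-21 - 1*(-12)))*Y(4) = (-17*(-21 - 1*(-12)))*(5*4) = -17*(-21 + 12)*20 = -17*(-9)*20 = 153*20 = 3060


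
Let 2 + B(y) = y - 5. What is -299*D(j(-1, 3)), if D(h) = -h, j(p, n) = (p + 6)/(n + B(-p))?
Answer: -1495/3 ≈ -498.33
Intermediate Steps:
B(y) = -7 + y (B(y) = -2 + (y - 5) = -2 + (-5 + y) = -7 + y)
j(p, n) = (6 + p)/(-7 + n - p) (j(p, n) = (p + 6)/(n + (-7 - p)) = (6 + p)/(-7 + n - p))
-299*D(j(-1, 3)) = -(-299)*(-6 - 1*(-1))/(7 - 1 - 1*3) = -(-299)*(-6 + 1)/(7 - 1 - 3) = -(-299)*-5/3 = -(-299)*(⅓)*(-5) = -(-299)*(-5)/3 = -299*5/3 = -1495/3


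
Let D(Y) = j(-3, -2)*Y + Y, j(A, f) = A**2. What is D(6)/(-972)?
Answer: -5/81 ≈ -0.061728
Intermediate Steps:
D(Y) = 10*Y (D(Y) = (-3)**2*Y + Y = 9*Y + Y = 10*Y)
D(6)/(-972) = (10*6)/(-972) = 60*(-1/972) = -5/81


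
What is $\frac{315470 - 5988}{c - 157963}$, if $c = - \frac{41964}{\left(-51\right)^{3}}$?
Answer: $- \frac{13684365594}{6984635983} \approx -1.9592$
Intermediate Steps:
$c = \frac{13988}{44217}$ ($c = - \frac{41964}{-132651} = \left(-41964\right) \left(- \frac{1}{132651}\right) = \frac{13988}{44217} \approx 0.31635$)
$\frac{315470 - 5988}{c - 157963} = \frac{315470 - 5988}{\frac{13988}{44217} - 157963} = \frac{309482}{- \frac{6984635983}{44217}} = 309482 \left(- \frac{44217}{6984635983}\right) = - \frac{13684365594}{6984635983}$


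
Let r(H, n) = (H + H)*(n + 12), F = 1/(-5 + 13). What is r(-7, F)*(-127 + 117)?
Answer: 3395/2 ≈ 1697.5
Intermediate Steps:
F = 1/8 ≈ 0.12500
r(H, n) = 2*H*(12 + n) (r(H, n) = (2*H)*(12 + n) = 2*H*(12 + n))
r(-7, F)*(-127 + 117) = (2*(-7)*(12 + 1/8))*(-127 + 117) = (2*(-7)*(97/8))*(-10) = -679/4*(-10) = 3395/2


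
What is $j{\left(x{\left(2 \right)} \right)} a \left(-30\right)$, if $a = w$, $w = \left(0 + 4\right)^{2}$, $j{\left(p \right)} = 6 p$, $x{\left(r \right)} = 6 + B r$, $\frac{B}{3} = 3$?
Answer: $-69120$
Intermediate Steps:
$B = 9$ ($B = 3 \cdot 3 = 9$)
$x{\left(r \right)} = 6 + 9 r$
$w = 16$ ($w = 4^{2} = 16$)
$a = 16$
$j{\left(x{\left(2 \right)} \right)} a \left(-30\right) = 6 \left(6 + 9 \cdot 2\right) 16 \left(-30\right) = 6 \left(6 + 18\right) 16 \left(-30\right) = 6 \cdot 24 \cdot 16 \left(-30\right) = 144 \cdot 16 \left(-30\right) = 2304 \left(-30\right) = -69120$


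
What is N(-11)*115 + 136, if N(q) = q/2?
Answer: -993/2 ≈ -496.50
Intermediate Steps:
N(q) = q/2 (N(q) = q*(½) = q/2)
N(-11)*115 + 136 = ((½)*(-11))*115 + 136 = -11/2*115 + 136 = -1265/2 + 136 = -993/2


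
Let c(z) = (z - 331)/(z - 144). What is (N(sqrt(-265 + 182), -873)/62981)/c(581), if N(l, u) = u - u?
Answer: 0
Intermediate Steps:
N(l, u) = 0
c(z) = (-331 + z)/(-144 + z)
(N(sqrt(-265 + 182), -873)/62981)/c(581) = (0/62981)/(((-331 + 581)/(-144 + 581))) = (0*(1/62981))/((250/437)) = 0/(((1/437)*250)) = 0/(250/437) = 0*(437/250) = 0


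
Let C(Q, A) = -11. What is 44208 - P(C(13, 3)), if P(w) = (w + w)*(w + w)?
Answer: 43724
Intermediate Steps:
P(w) = 4*w² (P(w) = (2*w)*(2*w) = 4*w²)
44208 - P(C(13, 3)) = 44208 - 4*(-11)² = 44208 - 4*121 = 44208 - 1*484 = 44208 - 484 = 43724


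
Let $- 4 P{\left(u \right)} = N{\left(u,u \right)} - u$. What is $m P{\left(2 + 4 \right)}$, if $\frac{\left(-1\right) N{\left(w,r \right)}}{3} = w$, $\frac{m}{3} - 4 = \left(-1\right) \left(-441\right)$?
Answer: $8010$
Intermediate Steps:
$m = 1335$ ($m = 12 + 3 \left(\left(-1\right) \left(-441\right)\right) = 12 + 3 \cdot 441 = 12 + 1323 = 1335$)
$N{\left(w,r \right)} = - 3 w$
$P{\left(u \right)} = u$ ($P{\left(u \right)} = - \frac{- 3 u - u}{4} = - \frac{\left(-4\right) u}{4} = u$)
$m P{\left(2 + 4 \right)} = 1335 \left(2 + 4\right) = 1335 \cdot 6 = 8010$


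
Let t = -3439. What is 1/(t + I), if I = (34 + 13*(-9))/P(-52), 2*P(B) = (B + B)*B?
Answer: -2704/9299139 ≈ -0.00029078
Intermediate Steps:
P(B) = B² (P(B) = ((B + B)*B)/2 = ((2*B)*B)/2 = (2*B²)/2 = B²)
I = -83/2704 (I = (34 + 13*(-9))/((-52)²) = (34 - 117)/2704 = -83*1/2704 = -83/2704 ≈ -0.030695)
1/(t + I) = 1/(-3439 - 83/2704) = 1/(-9299139/2704) = -2704/9299139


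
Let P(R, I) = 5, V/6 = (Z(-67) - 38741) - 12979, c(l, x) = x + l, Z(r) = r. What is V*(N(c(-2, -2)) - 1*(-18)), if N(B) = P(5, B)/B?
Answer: -10409187/2 ≈ -5.2046e+6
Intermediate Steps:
c(l, x) = l + x
V = -310722 (V = 6*((-67 - 38741) - 12979) = 6*(-38808 - 12979) = 6*(-51787) = -310722)
N(B) = 5/B
V*(N(c(-2, -2)) - 1*(-18)) = -310722*(5/(-2 - 2) - 1*(-18)) = -310722*(5/(-4) + 18) = -310722*(5*(-¼) + 18) = -310722*(-5/4 + 18) = -310722*67/4 = -10409187/2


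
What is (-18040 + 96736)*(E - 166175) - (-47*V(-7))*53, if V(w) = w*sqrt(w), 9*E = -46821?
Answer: -13486710624 - 17437*I*sqrt(7) ≈ -1.3487e+10 - 46134.0*I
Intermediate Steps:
E = -15607/3 (E = (1/9)*(-46821) = -15607/3 ≈ -5202.3)
V(w) = w**(3/2)
(-18040 + 96736)*(E - 166175) - (-47*V(-7))*53 = (-18040 + 96736)*(-15607/3 - 166175) - (-(-329)*I*sqrt(7))*53 = 78696*(-514132/3) - (-(-329)*I*sqrt(7))*53 = -13486710624 - 329*I*sqrt(7)*53 = -13486710624 - 17437*I*sqrt(7)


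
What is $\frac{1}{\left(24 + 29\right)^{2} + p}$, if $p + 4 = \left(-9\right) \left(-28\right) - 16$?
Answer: $\frac{1}{3041} \approx 0.00032884$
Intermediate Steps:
$p = 232$ ($p = -4 - -236 = -4 + \left(252 - 16\right) = -4 + 236 = 232$)
$\frac{1}{\left(24 + 29\right)^{2} + p} = \frac{1}{\left(24 + 29\right)^{2} + 232} = \frac{1}{53^{2} + 232} = \frac{1}{2809 + 232} = \frac{1}{3041}$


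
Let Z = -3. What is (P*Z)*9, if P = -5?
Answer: 135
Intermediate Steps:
(P*Z)*9 = -5*(-3)*9 = 15*9 = 135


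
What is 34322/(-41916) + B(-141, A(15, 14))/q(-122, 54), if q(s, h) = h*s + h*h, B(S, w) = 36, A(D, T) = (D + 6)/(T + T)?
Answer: -49205/59381 ≈ -0.82863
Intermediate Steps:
A(D, T) = (6 + D)/(2*T) (A(D, T) = (6 + D)/((2*T)) = (6 + D)*(1/(2*T)) = (6 + D)/(2*T))
q(s, h) = h² + h*s (q(s, h) = h*s + h² = h² + h*s)
34322/(-41916) + B(-141, A(15, 14))/q(-122, 54) = 34322/(-41916) + 36/((54*(54 - 122))) = 34322*(-1/41916) + 36/((54*(-68))) = -17161/20958 + 36/(-3672) = -17161/20958 + 36*(-1/3672) = -17161/20958 - 1/102 = -49205/59381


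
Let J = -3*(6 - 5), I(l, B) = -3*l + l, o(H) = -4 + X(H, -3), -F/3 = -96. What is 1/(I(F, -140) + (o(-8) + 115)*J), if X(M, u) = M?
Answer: -1/885 ≈ -0.0011299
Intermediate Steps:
F = 288 (F = -3*(-96) = 288)
o(H) = -4 + H
I(l, B) = -2*l
J = -3 (J = -3*1 = -3)
1/(I(F, -140) + (o(-8) + 115)*J) = 1/(-2*288 + ((-4 - 8) + 115)*(-3)) = 1/(-576 + (-12 + 115)*(-3)) = 1/(-576 + 103*(-3)) = 1/(-576 - 309) = 1/(-885) = -1/885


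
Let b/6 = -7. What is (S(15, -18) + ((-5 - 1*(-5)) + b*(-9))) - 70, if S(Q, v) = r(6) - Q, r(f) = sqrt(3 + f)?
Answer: 296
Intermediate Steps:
b = -42 (b = 6*(-7) = -42)
S(Q, v) = 3 - Q (S(Q, v) = sqrt(3 + 6) - Q = sqrt(9) - Q = 3 - Q)
(S(15, -18) + ((-5 - 1*(-5)) + b*(-9))) - 70 = ((3 - 1*15) + ((-5 - 1*(-5)) - 42*(-9))) - 70 = ((3 - 15) + ((-5 + 5) + 378)) - 70 = (-12 + (0 + 378)) - 70 = (-12 + 378) - 70 = 366 - 70 = 296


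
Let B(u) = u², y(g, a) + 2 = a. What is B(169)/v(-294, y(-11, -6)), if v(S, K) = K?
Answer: -28561/8 ≈ -3570.1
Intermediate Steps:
y(g, a) = -2 + a
B(169)/v(-294, y(-11, -6)) = 169²/(-2 - 6) = 28561/(-8) = 28561*(-⅛) = -28561/8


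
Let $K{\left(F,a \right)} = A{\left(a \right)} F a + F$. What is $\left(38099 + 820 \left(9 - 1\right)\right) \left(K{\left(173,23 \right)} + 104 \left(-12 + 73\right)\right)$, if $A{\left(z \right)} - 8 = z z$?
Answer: $95714955160$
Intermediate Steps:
$A{\left(z \right)} = 8 + z^{2}$ ($A{\left(z \right)} = 8 + z z = 8 + z^{2}$)
$K{\left(F,a \right)} = F + F a \left(8 + a^{2}\right)$ ($K{\left(F,a \right)} = \left(8 + a^{2}\right) F a + F = F \left(8 + a^{2}\right) a + F = F a \left(8 + a^{2}\right) + F = F + F a \left(8 + a^{2}\right)$)
$\left(38099 + 820 \left(9 - 1\right)\right) \left(K{\left(173,23 \right)} + 104 \left(-12 + 73\right)\right) = \left(38099 + 820 \left(9 - 1\right)\right) \left(173 \left(1 + 23 \left(8 + 23^{2}\right)\right) + 104 \left(-12 + 73\right)\right) = \left(38099 + 820 \left(9 - 1\right)\right) \left(173 \left(1 + 23 \left(8 + 529\right)\right) + 104 \cdot 61\right) = \left(38099 + 820 \cdot 8\right) \left(173 \left(1 + 23 \cdot 537\right) + 6344\right) = \left(38099 + 6560\right) \left(173 \left(1 + 12351\right) + 6344\right) = 44659 \left(173 \cdot 12352 + 6344\right) = 44659 \left(2136896 + 6344\right) = 44659 \cdot 2143240 = 95714955160$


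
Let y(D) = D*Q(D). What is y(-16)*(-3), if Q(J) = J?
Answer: -768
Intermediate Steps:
y(D) = D² (y(D) = D*D = D²)
y(-16)*(-3) = (-16)²*(-3) = 256*(-3) = -768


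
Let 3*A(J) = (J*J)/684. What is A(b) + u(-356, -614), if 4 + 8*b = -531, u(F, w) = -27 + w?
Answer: -83895023/131328 ≈ -638.82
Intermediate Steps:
b = -535/8 (b = -½ + (⅛)*(-531) = -½ - 531/8 = -535/8 ≈ -66.875)
A(J) = J²/2052 (A(J) = ((J*J)/684)/3 = (J²*(1/684))/3 = (J²/684)/3 = J²/2052)
A(b) + u(-356, -614) = (-535/8)²/2052 + (-27 - 614) = (1/2052)*(286225/64) - 641 = 286225/131328 - 641 = -83895023/131328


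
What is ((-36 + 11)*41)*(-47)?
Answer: 48175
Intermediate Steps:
((-36 + 11)*41)*(-47) = -25*41*(-47) = -1025*(-47) = 48175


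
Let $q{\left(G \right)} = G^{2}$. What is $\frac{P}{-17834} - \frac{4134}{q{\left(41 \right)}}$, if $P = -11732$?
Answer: $- \frac{27002132}{14989477} \approx -1.8014$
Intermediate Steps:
$\frac{P}{-17834} - \frac{4134}{q{\left(41 \right)}} = - \frac{11732}{-17834} - \frac{4134}{41^{2}} = \left(-11732\right) \left(- \frac{1}{17834}\right) - \frac{4134}{1681} = \frac{5866}{8917} - \frac{4134}{1681} = - \frac{27002132}{14989477}$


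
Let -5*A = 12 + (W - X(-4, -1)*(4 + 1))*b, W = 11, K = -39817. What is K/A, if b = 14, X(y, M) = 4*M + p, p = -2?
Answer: 199085/586 ≈ 339.74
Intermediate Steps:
X(y, M) = -2 + 4*M (X(y, M) = 4*M - 2 = -2 + 4*M)
A = -586/5 (A = -(12 + (11 - (-2 + 4*(-1))*(4 + 1))*14)/5 = -(12 + (11 - (-2 - 4)*5)*14)/5 = -(12 + (11 - (-6)*5)*14)/5 = -(12 + (11 - 1*(-30))*14)/5 = -(12 + (11 + 30)*14)/5 = -(12 + 41*14)/5 = -(12 + 574)/5 = -⅕*586 = -586/5 ≈ -117.20)
K/A = -39817/(-586/5) = -39817*(-5/586) = 199085/586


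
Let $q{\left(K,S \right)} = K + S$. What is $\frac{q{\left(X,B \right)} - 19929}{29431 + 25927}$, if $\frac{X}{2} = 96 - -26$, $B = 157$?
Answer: $- \frac{9764}{27679} \approx -0.35276$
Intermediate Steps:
$X = 244$ ($X = 2 \left(96 - -26\right) = 2 \left(96 + 26\right) = 2 \cdot 122 = 244$)
$\frac{q{\left(X,B \right)} - 19929}{29431 + 25927} = \frac{\left(244 + 157\right) - 19929}{29431 + 25927} = \frac{401 - 19929}{55358} = \left(-19528\right) \frac{1}{55358} = - \frac{9764}{27679}$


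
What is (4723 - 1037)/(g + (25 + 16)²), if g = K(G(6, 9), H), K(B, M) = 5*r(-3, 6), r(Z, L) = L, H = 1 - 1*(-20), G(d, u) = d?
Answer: 3686/1711 ≈ 2.1543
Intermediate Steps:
H = 21 (H = 1 + 20 = 21)
K(B, M) = 30 (K(B, M) = 5*6 = 30)
g = 30
(4723 - 1037)/(g + (25 + 16)²) = (4723 - 1037)/(30 + (25 + 16)²) = 3686/(30 + 41²) = 3686/(30 + 1681) = 3686/1711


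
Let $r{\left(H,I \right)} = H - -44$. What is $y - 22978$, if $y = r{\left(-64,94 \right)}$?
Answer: $-22998$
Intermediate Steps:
$r{\left(H,I \right)} = 44 + H$ ($r{\left(H,I \right)} = H + 44 = 44 + H$)
$y = -20$ ($y = 44 - 64 = -20$)
$y - 22978 = -20 - 22978 = -22998$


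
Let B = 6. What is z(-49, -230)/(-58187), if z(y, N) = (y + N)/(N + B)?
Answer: -9/420448 ≈ -2.1406e-5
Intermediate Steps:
z(y, N) = (N + y)/(6 + N) (z(y, N) = (y + N)/(N + 6) = (N + y)/(6 + N))
z(-49, -230)/(-58187) = ((-230 - 49)/(6 - 230))/(-58187) = (-279/(-224))*(-1/58187) = -1/224*(-279)*(-1/58187) = (279/224)*(-1/58187) = -9/420448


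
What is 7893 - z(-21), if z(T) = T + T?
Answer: 7935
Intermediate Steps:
z(T) = 2*T
7893 - z(-21) = 7893 - 2*(-21) = 7893 - 1*(-42) = 7893 + 42 = 7935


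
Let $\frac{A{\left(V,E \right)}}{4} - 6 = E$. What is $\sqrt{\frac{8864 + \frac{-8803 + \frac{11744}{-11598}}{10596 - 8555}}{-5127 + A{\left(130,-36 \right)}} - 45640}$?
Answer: $\frac{i \sqrt{19558410126570172535239419}}{20700742491} \approx 213.64 i$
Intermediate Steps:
$A{\left(V,E \right)} = 24 + 4 E$
$\sqrt{\frac{8864 + \frac{-8803 + \frac{11744}{-11598}}{10596 - 8555}}{-5127 + A{\left(130,-36 \right)}} - 45640} = \sqrt{\frac{8864 + \frac{-8803 + \frac{11744}{-11598}}{10596 - 8555}}{-5127 + \left(24 + 4 \left(-36\right)\right)} - 45640} = \sqrt{\frac{8864 + \frac{-8803 + 11744 \left(- \frac{1}{11598}\right)}{2041}}{-5127 + \left(24 - 144\right)} - 45640} = \sqrt{\frac{8864 + \left(-8803 - \frac{5872}{5799}\right) \frac{1}{2041}}{-5127 - 120} - 45640} = \sqrt{\frac{8864 - \frac{51054469}{11835759}}{-5247} - 45640} = \sqrt{\left(8864 - \frac{51054469}{11835759}\right) \left(- \frac{1}{5247}\right) - 45640} = \sqrt{\frac{104861113307}{11835759} \left(- \frac{1}{5247}\right) - 45640} = \sqrt{- \frac{104861113307}{62102227473} - 45640} = \sqrt{- \frac{2834450522981027}{62102227473}} = \frac{i \sqrt{19558410126570172535239419}}{20700742491}$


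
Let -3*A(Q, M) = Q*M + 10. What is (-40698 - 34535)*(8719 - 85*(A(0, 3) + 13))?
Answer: -1782420236/3 ≈ -5.9414e+8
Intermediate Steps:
A(Q, M) = -10/3 - M*Q/3 (A(Q, M) = -(Q*M + 10)/3 = -(M*Q + 10)/3 = -(10 + M*Q)/3 = -10/3 - M*Q/3)
(-40698 - 34535)*(8719 - 85*(A(0, 3) + 13)) = (-40698 - 34535)*(8719 - 85*((-10/3 - ⅓*3*0) + 13)) = -75233*(8719 - 85*((-10/3 + 0) + 13)) = -75233*(8719 - 85*(-10/3 + 13)) = -75233*(8719 - 85*29/3) = -75233*(8719 - 2465/3) = -75233*23692/3 = -1782420236/3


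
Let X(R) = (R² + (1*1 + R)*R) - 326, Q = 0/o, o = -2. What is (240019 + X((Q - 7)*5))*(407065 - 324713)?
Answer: 19938078016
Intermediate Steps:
Q = 0 (Q = 0/(-2) = 0*(-½) = 0)
X(R) = -326 + R² + R*(1 + R) (X(R) = (R² + (1 + R)*R) - 326 = (R² + R*(1 + R)) - 326 = -326 + R² + R*(1 + R))
(240019 + X((Q - 7)*5))*(407065 - 324713) = (240019 + (-326 + (0 - 7)*5 + 2*((0 - 7)*5)²))*(407065 - 324713) = (240019 + (-326 - 7*5 + 2*(-7*5)²))*82352 = (240019 + (-326 - 35 + 2*(-35)²))*82352 = (240019 + (-326 - 35 + 2*1225))*82352 = (240019 + (-326 - 35 + 2450))*82352 = (240019 + 2089)*82352 = 242108*82352 = 19938078016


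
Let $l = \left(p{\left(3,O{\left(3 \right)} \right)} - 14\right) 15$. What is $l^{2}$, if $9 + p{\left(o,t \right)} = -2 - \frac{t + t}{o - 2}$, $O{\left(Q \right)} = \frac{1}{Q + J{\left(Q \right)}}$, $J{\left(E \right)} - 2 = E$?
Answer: $\frac{2295225}{16} \approx 1.4345 \cdot 10^{5}$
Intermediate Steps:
$J{\left(E \right)} = 2 + E$
$O{\left(Q \right)} = \frac{1}{2 + 2 Q}$ ($O{\left(Q \right)} = \frac{1}{Q + \left(2 + Q\right)} = \frac{1}{2 + 2 Q}$)
$p{\left(o,t \right)} = -11 - \frac{2 t}{-2 + o}$ ($p{\left(o,t \right)} = -9 - \left(2 + \frac{t + t}{o - 2}\right) = -9 - \left(2 + \frac{2 t}{-2 + o}\right) = -11 - \frac{2 t}{-2 + o}$)
$l = - \frac{1515}{4}$ ($l = \left(\frac{22 - 33 - 2 \frac{1}{2 \left(1 + 3\right)}}{-2 + 3} - 14\right) 15 = \left(\frac{22 - 33 - 2 \frac{1}{2 \cdot 4}}{1} - 14\right) 15 = \left(1 \left(22 - 33 - 2 \cdot \frac{1}{2} \cdot \frac{1}{4}\right) - 14\right) 15 = \left(1 \left(22 - 33 - \frac{1}{4}\right) - 14\right) 15 = \left(1 \left(- \frac{45}{4}\right) - 14\right) 15 = \left(- \frac{45}{4} - 14\right) 15 = \left(- \frac{101}{4}\right) 15 = - \frac{1515}{4} \approx -378.75$)
$l^{2} = \left(- \frac{1515}{4}\right)^{2} = \frac{2295225}{16}$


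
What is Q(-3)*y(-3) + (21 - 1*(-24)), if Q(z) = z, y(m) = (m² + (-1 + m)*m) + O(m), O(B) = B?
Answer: -9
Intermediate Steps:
y(m) = m + m² + m*(-1 + m) (y(m) = (m² + (-1 + m)*m) + m = (m² + m*(-1 + m)) + m = m + m² + m*(-1 + m))
Q(-3)*y(-3) + (21 - 1*(-24)) = -6*(-3)² + (21 - 1*(-24)) = -6*9 + (21 + 24) = -3*18 + 45 = -54 + 45 = -9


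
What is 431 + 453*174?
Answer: 79253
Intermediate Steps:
431 + 453*174 = 431 + 78822 = 79253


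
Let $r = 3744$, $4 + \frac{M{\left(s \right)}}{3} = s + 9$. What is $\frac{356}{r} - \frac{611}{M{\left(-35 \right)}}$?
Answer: $\frac{10739}{1560} \approx 6.884$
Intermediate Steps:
$M{\left(s \right)} = 15 + 3 s$ ($M{\left(s \right)} = -12 + 3 \left(s + 9\right) = -12 + 3 \left(9 + s\right) = -12 + \left(27 + 3 s\right) = 15 + 3 s$)
$\frac{356}{r} - \frac{611}{M{\left(-35 \right)}} = \frac{356}{3744} - \frac{611}{15 + 3 \left(-35\right)} = 356 \cdot \frac{1}{3744} - \frac{611}{15 - 105} = \frac{89}{936} - \frac{611}{-90} = \frac{89}{936} - - \frac{611}{90} = \frac{89}{936} + \frac{611}{90} = \frac{10739}{1560}$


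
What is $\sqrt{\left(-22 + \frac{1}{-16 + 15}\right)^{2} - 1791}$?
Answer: $i \sqrt{1262} \approx 35.525 i$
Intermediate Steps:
$\sqrt{\left(-22 + \frac{1}{-16 + 15}\right)^{2} - 1791} = \sqrt{\left(-22 + \frac{1}{-1}\right)^{2} - 1791} = \sqrt{\left(-22 - 1\right)^{2} - 1791} = \sqrt{\left(-23\right)^{2} - 1791} = \sqrt{529 - 1791} = \sqrt{-1262} = i \sqrt{1262}$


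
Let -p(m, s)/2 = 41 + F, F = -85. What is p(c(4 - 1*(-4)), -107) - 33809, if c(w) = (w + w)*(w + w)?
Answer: -33721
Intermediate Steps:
c(w) = 4*w² (c(w) = (2*w)*(2*w) = 4*w²)
p(m, s) = 88 (p(m, s) = -2*(41 - 85) = -2*(-44) = 88)
p(c(4 - 1*(-4)), -107) - 33809 = 88 - 33809 = -33721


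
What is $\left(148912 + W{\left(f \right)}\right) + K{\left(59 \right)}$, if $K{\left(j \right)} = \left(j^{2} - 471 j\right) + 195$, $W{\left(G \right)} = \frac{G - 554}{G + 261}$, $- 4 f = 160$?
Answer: $\frac{27579985}{221} \approx 1.248 \cdot 10^{5}$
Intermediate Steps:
$f = -40$ ($f = \left(- \frac{1}{4}\right) 160 = -40$)
$W{\left(G \right)} = \frac{-554 + G}{261 + G}$
$K{\left(j \right)} = 195 + j^{2} - 471 j$
$\left(148912 + W{\left(f \right)}\right) + K{\left(59 \right)} = \left(148912 + \frac{-554 - 40}{261 - 40}\right) + \left(195 + 59^{2} - 27789\right) = \left(148912 + \frac{1}{221} \left(-594\right)\right) + \left(195 + 3481 - 27789\right) = \left(148912 + \frac{1}{221} \left(-594\right)\right) - 24113 = \left(148912 - \frac{594}{221}\right) - 24113 = \frac{32908958}{221} - 24113 = \frac{27579985}{221}$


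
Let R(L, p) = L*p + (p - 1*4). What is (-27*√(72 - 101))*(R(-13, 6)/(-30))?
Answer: -342*I*√29/5 ≈ -368.35*I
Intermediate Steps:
R(L, p) = -4 + p + L*p (R(L, p) = L*p + (p - 4) = L*p + (-4 + p) = -4 + p + L*p)
(-27*√(72 - 101))*(R(-13, 6)/(-30)) = (-27*√(72 - 101))*((-4 + 6 - 13*6)/(-30)) = (-27*I*√29)*((-4 + 6 - 78)*(-1/30)) = (-27*I*√29)*(-76*(-1/30)) = -27*I*√29*(38/15) = -342*I*√29/5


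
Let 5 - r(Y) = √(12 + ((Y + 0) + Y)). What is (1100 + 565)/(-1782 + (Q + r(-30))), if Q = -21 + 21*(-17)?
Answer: -3588075/4644073 + 6660*I*√3/4644073 ≈ -0.77261 + 0.0024839*I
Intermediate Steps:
r(Y) = 5 - √(12 + 2*Y) (r(Y) = 5 - √(12 + ((Y + 0) + Y)) = 5 - √(12 + (Y + Y)) = 5 - √(12 + 2*Y))
Q = -378 (Q = -21 - 357 = -378)
(1100 + 565)/(-1782 + (Q + r(-30))) = (1100 + 565)/(-1782 + (-378 + (5 - √(12 + 2*(-30))))) = 1665/(-1782 + (-378 + (5 - √(12 - 60)))) = 1665/(-1782 + (-378 + (5 - √(-48)))) = 1665/(-1782 + (-378 + (5 - 4*I*√3))) = 1665/(-1782 + (-373 - 4*I*√3)) = 1665/(-2155 - 4*I*√3)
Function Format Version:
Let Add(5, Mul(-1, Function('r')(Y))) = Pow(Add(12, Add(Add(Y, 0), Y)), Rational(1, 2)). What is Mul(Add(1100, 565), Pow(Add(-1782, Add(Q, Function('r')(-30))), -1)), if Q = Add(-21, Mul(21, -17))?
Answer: Add(Rational(-3588075, 4644073), Mul(Rational(6660, 4644073), I, Pow(3, Rational(1, 2)))) ≈ Add(-0.77261, Mul(0.0024839, I))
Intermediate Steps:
Function('r')(Y) = Add(5, Mul(-1, Pow(Add(12, Mul(2, Y)), Rational(1, 2)))) (Function('r')(Y) = Add(5, Mul(-1, Pow(Add(12, Add(Add(Y, 0), Y)), Rational(1, 2)))) = Add(5, Mul(-1, Pow(Add(12, Add(Y, Y)), Rational(1, 2)))) = Add(5, Mul(-1, Pow(Add(12, Mul(2, Y)), Rational(1, 2)))))
Q = -378 (Q = Add(-21, -357) = -378)
Mul(Add(1100, 565), Pow(Add(-1782, Add(Q, Function('r')(-30))), -1)) = Mul(Add(1100, 565), Pow(Add(-1782, Add(-378, Add(5, Mul(-1, Pow(Add(12, Mul(2, -30)), Rational(1, 2)))))), -1)) = Mul(1665, Pow(Add(-1782, Add(-378, Add(5, Mul(-1, Pow(Add(12, -60), Rational(1, 2)))))), -1)) = Mul(1665, Pow(Add(-1782, Add(-378, Add(5, Mul(-1, Pow(-48, Rational(1, 2)))))), -1)) = Mul(1665, Pow(Add(-1782, Add(-378, Add(5, Mul(-1, Mul(4, I, Pow(3, Rational(1, 2))))))), -1)) = Mul(1665, Pow(Add(-1782, Add(-378, Add(5, Mul(-4, I, Pow(3, Rational(1, 2)))))), -1)) = Mul(1665, Pow(Add(-1782, Add(-373, Mul(-4, I, Pow(3, Rational(1, 2))))), -1)) = Mul(1665, Pow(Add(-2155, Mul(-4, I, Pow(3, Rational(1, 2)))), -1))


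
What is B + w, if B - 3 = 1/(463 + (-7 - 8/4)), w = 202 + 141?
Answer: 157085/454 ≈ 346.00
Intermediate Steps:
w = 343
B = 1363/454 (B = 3 + 1/(463 + (-7 - 8/4)) = 3 + 1/(463 + (-7 + (¼)*(-8))) = 3 + 1/(463 + (-7 - 2)) = 3 + 1/(463 - 9) = 3 + 1/454 = 1363/454 ≈ 3.0022)
B + w = 1363/454 + 343 = 157085/454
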